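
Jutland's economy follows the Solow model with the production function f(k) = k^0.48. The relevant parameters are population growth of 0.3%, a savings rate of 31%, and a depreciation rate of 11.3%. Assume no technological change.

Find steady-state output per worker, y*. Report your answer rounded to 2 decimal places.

y* = 2.48

In steady state, investment equals break-even investment: s·k^α = (n + δ)·k.
Rearranging, k^(1−α) = s / (n + δ).
k^0.52 = 0.31 / (0.003 + 0.113) = 0.31 / 0.116 = 2.6724
k* = 2.6724^(1/0.52) ≈ 6.6216
y* = (k*)^α = 6.6216^0.48 ≈ 2.4778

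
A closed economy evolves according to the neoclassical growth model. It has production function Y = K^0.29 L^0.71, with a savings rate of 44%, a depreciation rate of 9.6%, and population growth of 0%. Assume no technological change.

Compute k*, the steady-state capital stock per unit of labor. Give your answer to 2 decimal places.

At the steady state, Δk = 0, so s·k^α = (n + δ)·k.
Rearranging, k^(1−α) = s / (n + δ).
k^0.71 = 0.44 / (0.000 + 0.096) = 0.44 / 0.096 = 4.5833
k* = 4.5833^(1/0.71) ≈ 8.5357

k* = 8.54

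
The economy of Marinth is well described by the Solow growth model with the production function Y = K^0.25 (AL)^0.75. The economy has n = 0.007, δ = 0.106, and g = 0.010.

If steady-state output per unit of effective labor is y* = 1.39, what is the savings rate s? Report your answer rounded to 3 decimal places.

At the steady state, Δk = 0, so s·k^α = (n + g + δ)·k.
Since y* = [s/(n + g + δ)]^(α/(1−α)), we have s/(n + g + δ) = (y*)^((1−α)/α) = 1.39^3 = 2.6856.
Therefore s = 2.6856 × (n + g + δ) = 2.6856 × 0.123 = 0.3303.

s ≈ 0.330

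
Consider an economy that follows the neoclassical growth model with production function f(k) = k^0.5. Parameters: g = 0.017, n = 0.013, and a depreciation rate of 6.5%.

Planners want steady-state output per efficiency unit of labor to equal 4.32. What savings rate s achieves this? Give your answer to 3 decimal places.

In steady state, investment equals break-even investment: s·k^α = (n + g + δ)·k.
Since y* = [s/(n + g + δ)]^(α/(1−α)), we have s/(n + g + δ) = (y*)^((1−α)/α) = 4.32^1 = 4.3200.
Therefore s = 4.3200 × (n + g + δ) = 4.3200 × 0.095 = 0.4104.

s ≈ 0.410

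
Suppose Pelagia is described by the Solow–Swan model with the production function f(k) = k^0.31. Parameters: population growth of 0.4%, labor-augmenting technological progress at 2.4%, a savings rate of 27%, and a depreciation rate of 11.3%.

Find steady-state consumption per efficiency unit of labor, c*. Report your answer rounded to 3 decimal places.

c* = 0.977

In steady state, investment equals break-even investment: s·k^α = (n + g + δ)·k.
Rearranging, k^(1−α) = s / (n + g + δ).
k^0.69 = 0.27 / (0.004 + 0.024 + 0.113) = 0.27 / 0.141 = 1.9149
k* = 1.9149^(1/0.69) ≈ 2.5639
y* = (k*)^α = 2.5639^0.31 ≈ 1.3389
c* = (1 − s)·y* = (1 − 0.27) × 1.3389 ≈ 0.9774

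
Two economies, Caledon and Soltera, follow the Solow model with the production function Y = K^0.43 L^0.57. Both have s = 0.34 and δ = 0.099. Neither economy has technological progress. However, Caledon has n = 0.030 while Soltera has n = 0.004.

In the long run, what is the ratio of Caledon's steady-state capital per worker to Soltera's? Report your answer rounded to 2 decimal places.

Steady-state k* = [s/(n + δ)]^(1/(1−α)), so the ratio is [ (s_C/(n + δ)_C) / (s_S/(n + δ)_S) ]^1.7544.
s_C/(n + δ)_C = 0.34/0.129 = 2.6357; s_S/(n + δ)_S = 0.34/0.103 = 3.3010.
Ratio = (2.6357/3.3010)^1.7544 = 0.7985^1.7544 ≈ 0.6738

ratio ≈ 0.67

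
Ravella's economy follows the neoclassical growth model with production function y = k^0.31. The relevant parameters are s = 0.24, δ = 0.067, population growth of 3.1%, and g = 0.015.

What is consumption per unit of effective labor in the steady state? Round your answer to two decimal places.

In steady state, investment equals break-even investment: s·k^α = (n + g + δ)·k.
Rearranging, k^(1−α) = s / (n + g + δ).
k^0.69 = 0.24 / (0.031 + 0.015 + 0.067) = 0.24 / 0.113 = 2.1239
k* = 2.1239^(1/0.69) ≈ 2.9793
y* = (k*)^α = 2.9793^0.31 ≈ 1.4027
c* = (1 − s)·y* = (1 − 0.24) × 1.4027 ≈ 1.0661

c* = 1.07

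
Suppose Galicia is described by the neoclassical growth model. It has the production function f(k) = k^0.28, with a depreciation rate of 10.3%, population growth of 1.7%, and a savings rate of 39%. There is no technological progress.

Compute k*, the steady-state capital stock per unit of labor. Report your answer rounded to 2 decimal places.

k* = 5.14

Steady state requires s·f(k) = (n + δ)·k, i.e. s·k^α = (n + δ)·k.
Dividing both sides by k: k^(1−α) = s / (n + δ).
k^0.72 = 0.39 / (0.017 + 0.103) = 0.39 / 0.120 = 3.2500
k* = 3.2500^(1/0.72) ≈ 5.1398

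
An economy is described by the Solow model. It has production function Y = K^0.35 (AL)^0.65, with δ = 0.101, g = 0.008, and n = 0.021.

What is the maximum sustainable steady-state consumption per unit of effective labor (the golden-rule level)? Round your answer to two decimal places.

c_gold ≈ 1.11

At the golden rule, f'(k) = n + g + δ, so α·k^(α−1) = n + g + δ and k_gold = (α/(n + g + δ))^(1/(1−α)).
k_gold = (0.35/0.130)^(1/0.65) = 2.6923^1.5385 ≈ 4.5893
c_gold = f(k_gold) − (n + g + δ)·k_gold = 1.7046 − 0.130×4.5893 ≈ 1.1080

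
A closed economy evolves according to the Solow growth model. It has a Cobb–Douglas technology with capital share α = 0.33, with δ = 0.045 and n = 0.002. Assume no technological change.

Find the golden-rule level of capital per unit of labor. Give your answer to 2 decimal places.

The golden rule sets f'(k) = n + δ, i.e. α·k^(α−1) = n + δ.
So k^(1−α) = α / (n + δ) = 0.33 / 0.047 = 7.0213.
k_gold = 7.0213^(1/0.67) ≈ 18.3362

k_gold ≈ 18.34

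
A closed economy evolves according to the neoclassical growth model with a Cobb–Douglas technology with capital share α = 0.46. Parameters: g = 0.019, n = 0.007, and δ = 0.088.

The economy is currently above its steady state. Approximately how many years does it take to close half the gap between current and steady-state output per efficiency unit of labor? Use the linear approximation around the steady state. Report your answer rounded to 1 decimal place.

about 11.3 years

Near the steady state the convergence rate is λ = (1 − α)(n + g + δ).
λ = (1 − 0.46) × 0.114 = 0.54 × 0.114 = 0.06156
Half-life = ln 2 / λ = 0.6931 / 0.06156 ≈ 11.26 years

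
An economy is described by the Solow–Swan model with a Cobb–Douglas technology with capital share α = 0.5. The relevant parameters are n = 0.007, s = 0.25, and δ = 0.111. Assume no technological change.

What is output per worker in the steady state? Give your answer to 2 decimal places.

y* = 2.12

In steady state, investment equals break-even investment: s·k^α = (n + δ)·k.
Rearranging, k^(1−α) = s / (n + δ).
k^0.5 = 0.25 / (0.007 + 0.111) = 0.25 / 0.118 = 2.1186
k* = 2.1186^(1/0.5) ≈ 4.4885
y* = (k*)^α = 4.4885^0.5 ≈ 2.1186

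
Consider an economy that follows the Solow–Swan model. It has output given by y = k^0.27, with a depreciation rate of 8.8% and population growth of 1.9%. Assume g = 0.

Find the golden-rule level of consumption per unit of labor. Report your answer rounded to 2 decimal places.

At the golden rule, f'(k) = n + δ, so α·k^(α−1) = n + δ and k_gold = (α/(n + δ))^(1/(1−α)).
k_gold = (0.27/0.107)^(1/0.73) = 2.5234^1.3699 ≈ 3.5537
c_gold = f(k_gold) − (n + δ)·k_gold = 1.4083 − 0.107×3.5537 ≈ 1.0281

c_gold ≈ 1.03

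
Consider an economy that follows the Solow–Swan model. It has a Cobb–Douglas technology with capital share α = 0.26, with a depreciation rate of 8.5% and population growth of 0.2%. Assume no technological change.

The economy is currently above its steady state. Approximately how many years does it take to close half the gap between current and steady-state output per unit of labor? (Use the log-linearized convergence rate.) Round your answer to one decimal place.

Near the steady state the convergence rate is λ = (1 − α)(n + δ).
λ = (1 − 0.26) × 0.087 = 0.74 × 0.087 = 0.06438
Half-life = ln 2 / λ = 0.6931 / 0.06438 ≈ 10.77 years

half-life ≈ 10.8 years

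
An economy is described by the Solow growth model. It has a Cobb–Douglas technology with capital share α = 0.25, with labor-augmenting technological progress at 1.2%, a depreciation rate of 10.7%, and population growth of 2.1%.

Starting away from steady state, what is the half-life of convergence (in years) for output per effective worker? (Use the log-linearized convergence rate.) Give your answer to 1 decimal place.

t_½ ≈ 6.6 years

Near the steady state the convergence rate is λ = (1 − α)(n + g + δ).
λ = (1 − 0.25) × 0.140 = 0.75 × 0.140 = 0.1050
Half-life = ln 2 / λ = 0.6931 / 0.1050 ≈ 6.60 years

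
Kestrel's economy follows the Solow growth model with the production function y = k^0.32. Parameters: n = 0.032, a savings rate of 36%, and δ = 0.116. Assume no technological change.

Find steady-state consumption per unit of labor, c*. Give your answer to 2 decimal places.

c* ≈ 0.97

At the steady state, Δk = 0, so s·k^α = (n + δ)·k.
Rearranging, k^(1−α) = s / (n + δ).
k^0.68 = 0.36 / (0.032 + 0.116) = 0.36 / 0.148 = 2.4324
k* = 2.4324^(1/0.68) ≈ 3.6957
y* = (k*)^α = 3.6957^0.32 ≈ 1.5194
c* = (1 − s)·y* = (1 − 0.36) × 1.5194 ≈ 0.9724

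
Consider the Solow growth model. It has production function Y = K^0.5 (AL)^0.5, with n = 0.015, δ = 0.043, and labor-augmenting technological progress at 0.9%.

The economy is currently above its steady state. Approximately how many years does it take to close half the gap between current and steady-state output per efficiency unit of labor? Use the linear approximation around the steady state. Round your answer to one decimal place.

about 20.7 years

Near the steady state the convergence rate is λ = (1 − α)(n + g + δ).
λ = (1 − 0.5) × 0.067 = 0.5 × 0.067 = 0.0335
Half-life = ln 2 / λ = 0.6931 / 0.0335 ≈ 20.69 years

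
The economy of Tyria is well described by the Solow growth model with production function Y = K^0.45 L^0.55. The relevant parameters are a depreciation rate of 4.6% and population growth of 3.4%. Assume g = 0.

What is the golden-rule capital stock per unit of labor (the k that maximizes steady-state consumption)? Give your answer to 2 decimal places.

k_gold ≈ 23.11

The golden rule sets f'(k) = n + δ, i.e. α·k^(α−1) = n + δ.
So k^(1−α) = α / (n + δ) = 0.45 / 0.080 = 5.6250.
k_gold = 5.6250^(1/0.55) ≈ 23.1132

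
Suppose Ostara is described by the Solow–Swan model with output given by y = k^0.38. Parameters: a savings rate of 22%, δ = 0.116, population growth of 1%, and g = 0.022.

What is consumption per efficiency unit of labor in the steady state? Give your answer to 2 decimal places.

c* ≈ 0.99

At the steady state, Δk = 0, so s·k^α = (n + g + δ)·k.
Dividing both sides by k: k^(1−α) = s / (n + g + δ).
k^0.62 = 0.22 / (0.010 + 0.022 + 0.116) = 0.22 / 0.148 = 1.4865
k* = 1.4865^(1/0.62) ≈ 1.8953
y* = (k*)^α = 1.8953^0.38 ≈ 1.2750
c* = (1 − s)·y* = (1 − 0.22) × 1.2750 ≈ 0.9945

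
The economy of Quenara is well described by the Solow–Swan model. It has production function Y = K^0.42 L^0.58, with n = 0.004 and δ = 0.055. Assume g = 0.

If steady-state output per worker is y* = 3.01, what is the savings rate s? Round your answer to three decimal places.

s ≈ 0.270

In steady state, investment equals break-even investment: s·k^α = (n + δ)·k.
Since y* = [s/(n + δ)]^(α/(1−α)), we have s/(n + δ) = (y*)^((1−α)/α) = 3.01^1.381 = 4.5804.
Therefore s = 4.5804 × (n + δ) = 4.5804 × 0.059 = 0.2702.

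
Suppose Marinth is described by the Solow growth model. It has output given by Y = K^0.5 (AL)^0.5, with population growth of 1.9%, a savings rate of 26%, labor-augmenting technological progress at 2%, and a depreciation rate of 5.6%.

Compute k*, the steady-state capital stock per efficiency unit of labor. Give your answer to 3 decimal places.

k* = 7.490

Steady state requires s·f(k) = (n + g + δ)·k, i.e. s·k^α = (n + g + δ)·k.
Dividing both sides by k: k^(1−α) = s / (n + g + δ).
k^0.5 = 0.26 / (0.019 + 0.020 + 0.056) = 0.26 / 0.095 = 2.7368
k* = 2.7368^(1/0.5) ≈ 7.4901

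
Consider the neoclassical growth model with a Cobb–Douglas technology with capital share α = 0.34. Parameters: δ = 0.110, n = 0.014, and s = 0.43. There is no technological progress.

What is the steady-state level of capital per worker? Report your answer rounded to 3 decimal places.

In steady state, investment equals break-even investment: s·k^α = (n + δ)·k.
Rearranging, k^(1−α) = s / (n + δ).
k^0.66 = 0.43 / (0.014 + 0.110) = 0.43 / 0.124 = 3.4677
k* = 3.4677^(1/0.66) ≈ 6.5803

k* = 6.580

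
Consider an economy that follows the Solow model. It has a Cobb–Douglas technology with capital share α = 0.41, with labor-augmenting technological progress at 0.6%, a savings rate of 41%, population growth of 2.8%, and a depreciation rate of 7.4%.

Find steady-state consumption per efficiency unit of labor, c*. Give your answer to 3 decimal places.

c* ≈ 1.491

In steady state, investment equals break-even investment: s·k^α = (n + g + δ)·k.
Rearranging, k^(1−α) = s / (n + g + δ).
k^0.59 = 0.41 / (0.028 + 0.006 + 0.074) = 0.41 / 0.108 = 3.7963
k* = 3.7963^(1/0.59) ≈ 9.5933
y* = (k*)^α = 9.5933^0.41 ≈ 2.5270
c* = (1 − s)·y* = (1 − 0.41) × 2.5270 ≈ 1.4909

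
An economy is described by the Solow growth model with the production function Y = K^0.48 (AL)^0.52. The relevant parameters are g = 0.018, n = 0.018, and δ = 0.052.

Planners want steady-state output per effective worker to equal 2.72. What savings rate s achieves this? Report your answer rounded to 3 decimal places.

s ≈ 0.260

At the steady state, Δk = 0, so s·k^α = (n + g + δ)·k.
Since y* = [s/(n + g + δ)]^(α/(1−α)), we have s/(n + g + δ) = (y*)^((1−α)/α) = 2.72^1.0833 = 2.9564.
Therefore s = 2.9564 × (n + g + δ) = 2.9564 × 0.088 = 0.2602.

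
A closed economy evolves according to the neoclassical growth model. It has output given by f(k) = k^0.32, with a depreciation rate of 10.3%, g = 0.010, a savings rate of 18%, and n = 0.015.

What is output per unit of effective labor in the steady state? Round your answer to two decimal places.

y* = 1.17

In steady state, investment equals break-even investment: s·k^α = (n + g + δ)·k.
Rearranging, k^(1−α) = s / (n + g + δ).
k^0.68 = 0.18 / (0.015 + 0.010 + 0.103) = 0.18 / 0.128 = 1.4063
k* = 1.4063^(1/0.68) ≈ 1.6511
y* = (k*)^α = 1.6511^0.32 ≈ 1.1741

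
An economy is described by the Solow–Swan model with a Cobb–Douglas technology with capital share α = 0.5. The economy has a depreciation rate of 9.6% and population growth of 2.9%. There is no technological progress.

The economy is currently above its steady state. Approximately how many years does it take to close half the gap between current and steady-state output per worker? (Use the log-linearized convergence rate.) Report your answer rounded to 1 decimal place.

half-life ≈ 11.1 years

Near the steady state the convergence rate is λ = (1 − α)(n + δ).
λ = (1 − 0.5) × 0.125 = 0.5 × 0.125 = 0.0625
Half-life = ln 2 / λ = 0.6931 / 0.0625 ≈ 11.09 years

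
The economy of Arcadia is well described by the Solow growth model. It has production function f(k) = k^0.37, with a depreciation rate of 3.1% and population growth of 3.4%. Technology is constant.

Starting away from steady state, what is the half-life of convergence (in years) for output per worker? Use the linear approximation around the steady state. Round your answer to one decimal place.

Near the steady state the convergence rate is λ = (1 − α)(n + δ).
λ = (1 − 0.37) × 0.065 = 0.63 × 0.065 = 0.04095
Half-life = ln 2 / λ = 0.6931 / 0.04095 ≈ 16.93 years

t_½ ≈ 16.9 years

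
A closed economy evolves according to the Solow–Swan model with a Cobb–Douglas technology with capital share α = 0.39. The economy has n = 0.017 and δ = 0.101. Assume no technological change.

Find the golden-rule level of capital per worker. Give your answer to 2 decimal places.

The golden rule sets f'(k) = n + δ, i.e. α·k^(α−1) = n + δ.
So k^(1−α) = α / (n + δ) = 0.39 / 0.118 = 3.3051.
k_gold = 3.3051^(1/0.61) ≈ 7.0978

k_gold ≈ 7.10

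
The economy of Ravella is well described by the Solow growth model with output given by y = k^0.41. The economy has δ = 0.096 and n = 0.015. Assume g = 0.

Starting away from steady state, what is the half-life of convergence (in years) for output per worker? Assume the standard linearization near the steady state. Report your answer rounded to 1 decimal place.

t_½ ≈ 10.6 years

Near the steady state the convergence rate is λ = (1 − α)(n + δ).
λ = (1 − 0.41) × 0.111 = 0.59 × 0.111 = 0.06549
Half-life = ln 2 / λ = 0.6931 / 0.06549 ≈ 10.58 years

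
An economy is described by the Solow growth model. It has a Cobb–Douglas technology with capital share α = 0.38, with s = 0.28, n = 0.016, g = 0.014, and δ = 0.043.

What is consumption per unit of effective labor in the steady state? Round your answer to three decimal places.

c* ≈ 1.641

At the steady state, Δk = 0, so s·k^α = (n + g + δ)·k.
Dividing both sides by k: k^(1−α) = s / (n + g + δ).
k^0.62 = 0.28 / (0.016 + 0.014 + 0.043) = 0.28 / 0.073 = 3.8356
k* = 3.8356^(1/0.62) ≈ 8.7431
y* = (k*)^α = 8.7431^0.38 ≈ 2.2795
c* = (1 − s)·y* = (1 − 0.28) × 2.2795 ≈ 1.6412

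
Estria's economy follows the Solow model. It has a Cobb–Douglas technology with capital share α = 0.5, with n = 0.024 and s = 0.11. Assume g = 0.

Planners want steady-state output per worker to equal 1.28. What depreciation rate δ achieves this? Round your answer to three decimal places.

δ ≈ 0.062

Steady state requires s·f(k) = (n + δ)·k, i.e. s·k^α = (n + δ)·k.
Since y* = [s/(n + δ)]^(α/(1−α)), we have s/(n + δ) = (y*)^((1−α)/α) = 1.28^1 = 1.2800.
Therefore n + δ = s / 1.2800 = 0.11 / 1.2800 = 0.0859, so δ = 0.0859 − 0.024 = 0.0619.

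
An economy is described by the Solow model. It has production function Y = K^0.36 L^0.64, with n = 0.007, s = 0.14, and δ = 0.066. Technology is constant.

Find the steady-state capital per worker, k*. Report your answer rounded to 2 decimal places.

k* ≈ 2.77

At the steady state, Δk = 0, so s·k^α = (n + δ)·k.
Rearranging, k^(1−α) = s / (n + δ).
k^0.64 = 0.14 / (0.007 + 0.066) = 0.14 / 0.073 = 1.9178
k* = 1.9178^(1/0.64) ≈ 2.7662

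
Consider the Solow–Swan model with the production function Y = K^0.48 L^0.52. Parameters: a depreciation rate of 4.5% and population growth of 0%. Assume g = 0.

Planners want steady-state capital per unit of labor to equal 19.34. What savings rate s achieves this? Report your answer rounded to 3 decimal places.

s ≈ 0.210

In steady state, investment equals break-even investment: s·k^α = (n + δ)·k.
So s / (n + δ) = (k*)^(1−α) = 19.34^0.52 = 4.6661.
Therefore s = 4.6661 × (n + δ) = 4.6661 × 0.045 = 0.2100.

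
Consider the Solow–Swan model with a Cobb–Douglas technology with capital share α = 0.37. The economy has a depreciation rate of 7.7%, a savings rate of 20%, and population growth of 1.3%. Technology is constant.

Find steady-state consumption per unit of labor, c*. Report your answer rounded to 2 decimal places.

c* ≈ 1.28

Steady state requires s·f(k) = (n + δ)·k, i.e. s·k^α = (n + δ)·k.
Dividing both sides by k: k^(1−α) = s / (n + δ).
k^0.63 = 0.20 / (0.013 + 0.077) = 0.20 / 0.090 = 2.2222
k* = 2.2222^(1/0.63) ≈ 3.5518
y* = (k*)^α = 3.5518^0.37 ≈ 1.5983
c* = (1 − s)·y* = (1 − 0.20) × 1.5983 ≈ 1.2786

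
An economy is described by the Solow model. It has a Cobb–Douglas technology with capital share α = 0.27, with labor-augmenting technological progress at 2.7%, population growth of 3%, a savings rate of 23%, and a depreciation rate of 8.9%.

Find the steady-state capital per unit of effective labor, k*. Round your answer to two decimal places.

k* = 1.86

Steady state requires s·f(k) = (n + g + δ)·k, i.e. s·k^α = (n + g + δ)·k.
Dividing both sides by k: k^(1−α) = s / (n + g + δ).
k^0.73 = 0.23 / (0.030 + 0.027 + 0.089) = 0.23 / 0.146 = 1.5753
k* = 1.5753^(1/0.73) ≈ 1.8636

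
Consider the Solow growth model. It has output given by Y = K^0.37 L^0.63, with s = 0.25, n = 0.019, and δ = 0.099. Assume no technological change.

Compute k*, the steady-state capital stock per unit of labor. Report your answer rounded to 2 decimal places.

k* ≈ 3.29

Steady state requires s·f(k) = (n + δ)·k, i.e. s·k^α = (n + δ)·k.
Rearranging, k^(1−α) = s / (n + δ).
k^0.63 = 0.25 / (0.019 + 0.099) = 0.25 / 0.118 = 2.1186
k* = 2.1186^(1/0.63) ≈ 3.2926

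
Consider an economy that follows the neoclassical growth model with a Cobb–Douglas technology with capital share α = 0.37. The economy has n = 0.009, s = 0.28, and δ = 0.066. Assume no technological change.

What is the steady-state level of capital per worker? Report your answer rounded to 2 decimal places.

Steady state requires s·f(k) = (n + δ)·k, i.e. s·k^α = (n + δ)·k.
Dividing both sides by k: k^(1−α) = s / (n + δ).
k^0.63 = 0.28 / (0.009 + 0.066) = 0.28 / 0.075 = 3.7333
k* = 3.7333^(1/0.63) ≈ 8.0925

k* = 8.09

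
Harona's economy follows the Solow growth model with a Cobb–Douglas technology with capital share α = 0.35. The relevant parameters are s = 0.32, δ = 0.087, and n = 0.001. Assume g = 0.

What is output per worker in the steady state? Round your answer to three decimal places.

y* = 2.004

At the steady state, Δk = 0, so s·k^α = (n + δ)·k.
Rearranging, k^(1−α) = s / (n + δ).
k^0.65 = 0.32 / (0.001 + 0.087) = 0.32 / 0.088 = 3.6364
k* = 3.6364^(1/0.65) ≈ 7.2874
y* = (k*)^α = 7.2874^0.35 ≈ 2.0040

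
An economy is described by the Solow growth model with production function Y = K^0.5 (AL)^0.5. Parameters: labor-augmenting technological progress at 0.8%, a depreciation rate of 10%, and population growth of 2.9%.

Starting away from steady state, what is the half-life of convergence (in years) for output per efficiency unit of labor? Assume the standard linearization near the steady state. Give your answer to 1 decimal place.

half-life ≈ 10.1 years

Near the steady state the convergence rate is λ = (1 − α)(n + g + δ).
λ = (1 − 0.5) × 0.137 = 0.5 × 0.137 = 0.0685
Half-life = ln 2 / λ = 0.6931 / 0.0685 ≈ 10.12 years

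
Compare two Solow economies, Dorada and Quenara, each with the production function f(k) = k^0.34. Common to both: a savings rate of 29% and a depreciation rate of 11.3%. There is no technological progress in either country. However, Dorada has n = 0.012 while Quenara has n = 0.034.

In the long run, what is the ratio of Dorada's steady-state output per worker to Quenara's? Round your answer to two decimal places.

y*_D / y*_Q ≈ 1.09

Steady-state y* = [s/(n + δ)]^(α/(1−α)), so the ratio is [ (s_D/(n + δ)_D) / (s_Q/(n + δ)_Q) ]^0.5152.
s_D/(n + δ)_D = 0.29/0.125 = 2.3200; s_Q/(n + δ)_Q = 0.29/0.147 = 1.9728.
Ratio = (2.3200/1.9728)^0.5152 = 1.1760^0.5152 ≈ 1.0871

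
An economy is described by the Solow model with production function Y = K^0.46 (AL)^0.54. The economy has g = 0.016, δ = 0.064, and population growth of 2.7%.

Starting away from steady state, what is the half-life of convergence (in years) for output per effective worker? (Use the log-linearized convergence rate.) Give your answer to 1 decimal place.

Near the steady state the convergence rate is λ = (1 − α)(n + g + δ).
λ = (1 − 0.46) × 0.107 = 0.54 × 0.107 = 0.05778
Half-life = ln 2 / λ = 0.6931 / 0.05778 ≈ 12.00 years

t_½ ≈ 12.0 years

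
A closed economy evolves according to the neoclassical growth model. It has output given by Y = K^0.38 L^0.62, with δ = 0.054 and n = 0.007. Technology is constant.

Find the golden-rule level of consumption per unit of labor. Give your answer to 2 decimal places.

c_gold ≈ 1.90

At the golden rule, f'(k) = n + δ, so α·k^(α−1) = n + δ and k_gold = (α/(n + δ))^(1/(1−α)).
k_gold = (0.38/0.061)^(1/0.62) = 6.2295^1.6129 ≈ 19.1150
c_gold = f(k_gold) − (n + δ)·k_gold = 3.0685 − 0.061×19.1150 ≈ 1.9025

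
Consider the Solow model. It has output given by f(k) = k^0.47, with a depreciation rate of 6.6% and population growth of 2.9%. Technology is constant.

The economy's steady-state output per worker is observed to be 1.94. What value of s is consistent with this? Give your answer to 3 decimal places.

s ≈ 0.201

Steady state requires s·f(k) = (n + δ)·k, i.e. s·k^α = (n + δ)·k.
Since y* = [s/(n + δ)]^(α/(1−α)), we have s/(n + δ) = (y*)^((1−α)/α) = 1.94^1.1277 = 2.1113.
Therefore s = 2.1113 × (n + δ) = 2.1113 × 0.095 = 0.2006.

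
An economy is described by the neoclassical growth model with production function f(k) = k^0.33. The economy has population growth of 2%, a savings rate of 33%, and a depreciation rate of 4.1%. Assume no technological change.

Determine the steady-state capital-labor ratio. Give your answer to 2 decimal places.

Steady state requires s·f(k) = (n + δ)·k, i.e. s·k^α = (n + δ)·k.
Dividing both sides by k: k^(1−α) = s / (n + δ).
k^0.67 = 0.33 / (0.020 + 0.041) = 0.33 / 0.061 = 5.4098
k* = 5.4098^(1/0.67) ≈ 12.4251

k* = 12.43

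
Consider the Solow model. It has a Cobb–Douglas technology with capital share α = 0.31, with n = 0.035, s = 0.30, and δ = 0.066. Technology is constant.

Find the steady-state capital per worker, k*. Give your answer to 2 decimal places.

k* ≈ 4.84

Steady state requires s·f(k) = (n + δ)·k, i.e. s·k^α = (n + δ)·k.
Rearranging, k^(1−α) = s / (n + δ).
k^0.69 = 0.30 / (0.035 + 0.066) = 0.30 / 0.101 = 2.9703
k* = 2.9703^(1/0.69) ≈ 4.8442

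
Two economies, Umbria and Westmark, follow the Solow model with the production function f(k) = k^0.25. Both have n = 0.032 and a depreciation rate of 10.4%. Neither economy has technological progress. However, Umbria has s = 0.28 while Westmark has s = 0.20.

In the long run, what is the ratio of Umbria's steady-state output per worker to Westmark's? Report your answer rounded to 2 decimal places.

Steady-state y* = [s/(n + δ)]^(α/(1−α)), so the ratio is [ (s_U/(n + δ)_U) / (s_W/(n + δ)_W) ]^0.3333.
s_U/(n + δ)_U = 0.28/0.136 = 2.0588; s_W/(n + δ)_W = 0.20/0.136 = 1.4706.
Ratio = (2.0588/1.4706)^0.3333 = 1.4000^0.3333 ≈ 1.1187

y*_U / y*_W ≈ 1.12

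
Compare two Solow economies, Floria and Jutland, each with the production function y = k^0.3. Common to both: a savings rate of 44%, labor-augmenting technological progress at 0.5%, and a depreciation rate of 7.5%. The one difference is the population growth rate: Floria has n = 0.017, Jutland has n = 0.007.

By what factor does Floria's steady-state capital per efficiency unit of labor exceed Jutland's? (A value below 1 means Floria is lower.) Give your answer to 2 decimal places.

Steady-state k* = [s/(n + g + δ)]^(1/(1−α)), so the ratio is [ (s_F/(n + g + δ)_F) / (s_J/(n + g + δ)_J) ]^1.4286.
s_F/(n + g + δ)_F = 0.44/0.097 = 4.5361; s_J/(n + g + δ)_J = 0.44/0.087 = 5.0575.
Ratio = (4.5361/5.0575)^1.4286 = 0.8969^1.4286 ≈ 0.8560

k*_F / k*_J ≈ 0.86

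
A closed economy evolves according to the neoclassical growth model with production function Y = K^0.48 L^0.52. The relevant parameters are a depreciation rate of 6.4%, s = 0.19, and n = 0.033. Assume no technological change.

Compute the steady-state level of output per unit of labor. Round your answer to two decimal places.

In steady state, investment equals break-even investment: s·k^α = (n + δ)·k.
Dividing both sides by k: k^(1−α) = s / (n + δ).
k^0.52 = 0.19 / (0.033 + 0.064) = 0.19 / 0.097 = 1.9588
k* = 1.9588^(1/0.52) ≈ 3.6435
y* = (k*)^α = 3.6435^0.48 ≈ 1.8601

y* ≈ 1.86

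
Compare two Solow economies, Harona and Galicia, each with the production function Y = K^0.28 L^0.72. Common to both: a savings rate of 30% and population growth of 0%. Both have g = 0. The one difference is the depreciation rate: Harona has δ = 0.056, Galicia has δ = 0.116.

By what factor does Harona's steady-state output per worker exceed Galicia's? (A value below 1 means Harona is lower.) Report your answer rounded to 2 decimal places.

ratio ≈ 1.33

Steady-state y* = [s/(n + δ)]^(α/(1−α)), so the ratio is [ (s_H/(n + δ)_H) / (s_G/(n + δ)_G) ]^0.3889.
s_H/(n + δ)_H = 0.30/0.056 = 5.3571; s_G/(n + δ)_G = 0.30/0.116 = 2.5862.
Ratio = (5.3571/2.5862)^0.3889 = 2.0714^0.3889 ≈ 1.3274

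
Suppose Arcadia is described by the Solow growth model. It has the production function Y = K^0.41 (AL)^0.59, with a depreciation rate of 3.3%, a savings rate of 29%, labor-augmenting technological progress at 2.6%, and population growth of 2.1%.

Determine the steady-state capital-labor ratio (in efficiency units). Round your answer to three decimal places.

At the steady state, Δk = 0, so s·k^α = (n + g + δ)·k.
Rearranging, k^(1−α) = s / (n + g + δ).
k^0.59 = 0.29 / (0.021 + 0.026 + 0.033) = 0.29 / 0.080 = 3.6250
k* = 3.6250^(1/0.59) ≈ 8.8711

k* = 8.871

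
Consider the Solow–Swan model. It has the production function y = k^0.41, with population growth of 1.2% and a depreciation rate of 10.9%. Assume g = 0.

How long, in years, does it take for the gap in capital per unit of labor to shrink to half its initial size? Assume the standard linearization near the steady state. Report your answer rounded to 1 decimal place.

Near the steady state the convergence rate is λ = (1 − α)(n + δ).
λ = (1 − 0.41) × 0.121 = 0.59 × 0.121 = 0.07139
Half-life = ln 2 / λ = 0.6931 / 0.07139 ≈ 9.71 years

half-life ≈ 9.7 years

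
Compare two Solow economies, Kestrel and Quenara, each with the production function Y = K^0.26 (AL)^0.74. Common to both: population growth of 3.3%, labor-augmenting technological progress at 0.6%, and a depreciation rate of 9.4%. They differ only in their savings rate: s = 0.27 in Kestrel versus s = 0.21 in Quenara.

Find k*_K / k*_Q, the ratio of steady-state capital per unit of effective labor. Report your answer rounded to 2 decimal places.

k*_K / k*_Q ≈ 1.40

Steady-state k* = [s/(n + g + δ)]^(1/(1−α)), so the ratio is [ (s_K/(n + g + δ)_K) / (s_Q/(n + g + δ)_Q) ]^1.3514.
s_K/(n + g + δ)_K = 0.27/0.133 = 2.0301; s_Q/(n + g + δ)_Q = 0.21/0.133 = 1.5789.
Ratio = (2.0301/1.5789)^1.3514 = 1.2858^1.3514 ≈ 1.4045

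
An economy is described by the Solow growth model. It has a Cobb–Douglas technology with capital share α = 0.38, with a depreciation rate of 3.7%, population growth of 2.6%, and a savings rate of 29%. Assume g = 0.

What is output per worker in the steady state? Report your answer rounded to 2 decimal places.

y* ≈ 2.55

At the steady state, Δk = 0, so s·k^α = (n + δ)·k.
Rearranging, k^(1−α) = s / (n + δ).
k^0.62 = 0.29 / (0.026 + 0.037) = 0.29 / 0.063 = 4.6032
k* = 4.6032^(1/0.62) ≈ 11.7341
y* = (k*)^α = 11.7341^0.38 ≈ 2.5491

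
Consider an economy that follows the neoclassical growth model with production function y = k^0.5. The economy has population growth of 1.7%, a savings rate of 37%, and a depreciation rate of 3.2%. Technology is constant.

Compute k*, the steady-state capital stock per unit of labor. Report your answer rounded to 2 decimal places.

k* = 57.02

In steady state, investment equals break-even investment: s·k^α = (n + δ)·k.
Dividing both sides by k: k^(1−α) = s / (n + δ).
k^0.5 = 0.37 / (0.017 + 0.032) = 0.37 / 0.049 = 7.5510
k* = 7.5510^(1/0.5) ≈ 57.0176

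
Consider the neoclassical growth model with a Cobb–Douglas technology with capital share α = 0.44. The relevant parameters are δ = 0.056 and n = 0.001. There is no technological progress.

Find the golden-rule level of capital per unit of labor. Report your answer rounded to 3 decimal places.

The golden rule sets f'(k) = n + δ, i.e. α·k^(α−1) = n + δ.
So k^(1−α) = α / (n + δ) = 0.44 / 0.057 = 7.7193.
k_gold = 7.7193^(1/0.56) ≈ 38.4557

k_gold ≈ 38.456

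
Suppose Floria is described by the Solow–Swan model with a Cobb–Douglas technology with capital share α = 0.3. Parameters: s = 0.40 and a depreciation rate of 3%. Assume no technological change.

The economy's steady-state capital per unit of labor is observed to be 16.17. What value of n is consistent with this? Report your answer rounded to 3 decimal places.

Steady state requires s·f(k) = (n + δ)·k, i.e. s·k^α = (n + δ)·k.
So s / (n + δ) = (k*)^(1−α) = 16.17^0.7 = 7.0161.
Therefore n + δ = s / 7.0161 = 0.40 / 7.0161 = 0.0570, so n = 0.0570 − 0.030 = 0.0270.

n ≈ 0.027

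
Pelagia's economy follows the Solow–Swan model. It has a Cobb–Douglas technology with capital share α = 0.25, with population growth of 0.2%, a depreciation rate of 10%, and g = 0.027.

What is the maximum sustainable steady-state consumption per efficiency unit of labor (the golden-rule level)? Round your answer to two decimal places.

At the golden rule, f'(k) = n + g + δ, so α·k^(α−1) = n + g + δ and k_gold = (α/(n + g + δ))^(1/(1−α)).
k_gold = (0.25/0.129)^(1/0.75) = 1.9380^1.3333 ≈ 2.4162
c_gold = f(k_gold) − (n + g + δ)·k_gold = 1.2468 − 0.129×2.4162 ≈ 0.9351

c_gold ≈ 0.94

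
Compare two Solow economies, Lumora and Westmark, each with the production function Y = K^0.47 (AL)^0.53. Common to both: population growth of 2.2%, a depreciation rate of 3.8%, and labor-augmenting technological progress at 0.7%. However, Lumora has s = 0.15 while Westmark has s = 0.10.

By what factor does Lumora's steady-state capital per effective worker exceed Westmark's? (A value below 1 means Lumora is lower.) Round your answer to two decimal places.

ratio ≈ 2.15

Steady-state k* = [s/(n + g + δ)]^(1/(1−α)), so the ratio is [ (s_L/(n + g + δ)_L) / (s_W/(n + g + δ)_W) ]^1.8868.
s_L/(n + g + δ)_L = 0.15/0.067 = 2.2388; s_W/(n + g + δ)_W = 0.10/0.067 = 1.4925.
Ratio = (2.2388/1.4925)^1.8868 = 1.5000^1.8868 ≈ 2.1491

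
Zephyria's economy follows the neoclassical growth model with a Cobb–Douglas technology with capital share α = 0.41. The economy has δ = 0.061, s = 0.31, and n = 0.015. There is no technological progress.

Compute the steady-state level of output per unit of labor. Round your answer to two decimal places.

Steady state requires s·f(k) = (n + δ)·k, i.e. s·k^α = (n + δ)·k.
Dividing both sides by k: k^(1−α) = s / (n + δ).
k^0.59 = 0.31 / (0.015 + 0.061) = 0.31 / 0.076 = 4.0789
k* = 4.0789^(1/0.59) ≈ 10.8347
y* = (k*)^α = 10.8347^0.41 ≈ 2.6563

y* = 2.66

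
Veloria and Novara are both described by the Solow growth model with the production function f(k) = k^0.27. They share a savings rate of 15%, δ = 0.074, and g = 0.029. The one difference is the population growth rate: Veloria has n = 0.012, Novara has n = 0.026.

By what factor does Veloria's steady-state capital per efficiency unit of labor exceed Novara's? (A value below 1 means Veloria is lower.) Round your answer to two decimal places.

k*_V / k*_N ≈ 1.17

Steady-state k* = [s/(n + g + δ)]^(1/(1−α)), so the ratio is [ (s_V/(n + g + δ)_V) / (s_N/(n + g + δ)_N) ]^1.3699.
s_V/(n + g + δ)_V = 0.15/0.115 = 1.3043; s_N/(n + g + δ)_N = 0.15/0.129 = 1.1628.
Ratio = (1.3043/1.1628)^1.3699 = 1.1217^1.3699 ≈ 1.1704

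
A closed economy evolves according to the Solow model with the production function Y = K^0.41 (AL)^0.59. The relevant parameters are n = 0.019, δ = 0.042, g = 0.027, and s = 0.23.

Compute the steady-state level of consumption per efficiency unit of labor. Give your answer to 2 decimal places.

At the steady state, Δk = 0, so s·k^α = (n + g + δ)·k.
Dividing both sides by k: k^(1−α) = s / (n + g + δ).
k^0.59 = 0.23 / (0.019 + 0.027 + 0.042) = 0.23 / 0.088 = 2.6136
k* = 2.6136^(1/0.59) ≈ 5.0955
y* = (k*)^α = 5.0955^0.41 ≈ 1.9496
c* = (1 − s)·y* = (1 − 0.23) × 1.9496 ≈ 1.5012

c* = 1.50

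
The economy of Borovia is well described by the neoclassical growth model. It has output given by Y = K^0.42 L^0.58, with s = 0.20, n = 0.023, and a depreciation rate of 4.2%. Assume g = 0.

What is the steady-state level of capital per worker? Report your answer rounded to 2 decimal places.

k* = 6.94

In steady state, investment equals break-even investment: s·k^α = (n + δ)·k.
Dividing both sides by k: k^(1−α) = s / (n + δ).
k^0.58 = 0.20 / (0.023 + 0.042) = 0.20 / 0.065 = 3.0769
k* = 3.0769^(1/0.58) ≈ 6.9434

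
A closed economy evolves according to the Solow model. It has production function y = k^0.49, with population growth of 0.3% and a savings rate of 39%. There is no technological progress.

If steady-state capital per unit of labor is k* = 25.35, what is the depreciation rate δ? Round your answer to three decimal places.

Steady state requires s·f(k) = (n + δ)·k, i.e. s·k^α = (n + δ)·k.
So s / (n + δ) = (k*)^(1−α) = 25.35^0.51 = 5.2003.
Therefore n + δ = s / 5.2003 = 0.39 / 5.2003 = 0.0750, so δ = 0.0750 − 0.003 = 0.0720.

δ ≈ 0.072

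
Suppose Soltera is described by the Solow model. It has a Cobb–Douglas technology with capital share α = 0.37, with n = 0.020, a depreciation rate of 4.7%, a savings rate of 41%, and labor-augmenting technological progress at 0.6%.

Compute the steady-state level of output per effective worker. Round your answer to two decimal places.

y* = 2.76

Steady state requires s·f(k) = (n + g + δ)·k, i.e. s·k^α = (n + g + δ)·k.
Rearranging, k^(1−α) = s / (n + g + δ).
k^0.63 = 0.41 / (0.020 + 0.006 + 0.047) = 0.41 / 0.073 = 5.6164
k* = 5.6164^(1/0.63) ≈ 15.4745
y* = (k*)^α = 15.4745^0.37 ≈ 2.7552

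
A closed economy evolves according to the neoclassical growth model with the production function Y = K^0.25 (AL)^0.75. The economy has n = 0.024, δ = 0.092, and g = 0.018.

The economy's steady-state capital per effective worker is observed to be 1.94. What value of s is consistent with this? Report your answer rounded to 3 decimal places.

s ≈ 0.220

Steady state requires s·f(k) = (n + g + δ)·k, i.e. s·k^α = (n + g + δ)·k.
So s / (n + g + δ) = (k*)^(1−α) = 1.94^0.75 = 1.6438.
Therefore s = 1.6438 × (n + g + δ) = 1.6438 × 0.134 = 0.2203.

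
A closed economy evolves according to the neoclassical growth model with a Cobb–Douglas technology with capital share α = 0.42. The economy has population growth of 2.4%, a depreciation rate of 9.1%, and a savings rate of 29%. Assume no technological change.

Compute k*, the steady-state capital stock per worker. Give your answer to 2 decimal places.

k* ≈ 4.93

At the steady state, Δk = 0, so s·k^α = (n + δ)·k.
Rearranging, k^(1−α) = s / (n + δ).
k^0.58 = 0.29 / (0.024 + 0.091) = 0.29 / 0.115 = 2.5217
k* = 2.5217^(1/0.58) ≈ 4.9269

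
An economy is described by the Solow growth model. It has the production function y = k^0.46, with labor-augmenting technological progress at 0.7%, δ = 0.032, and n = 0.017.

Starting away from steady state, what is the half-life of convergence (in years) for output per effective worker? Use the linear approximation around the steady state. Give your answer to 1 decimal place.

about 22.9 years

Near the steady state the convergence rate is λ = (1 − α)(n + g + δ).
λ = (1 − 0.46) × 0.056 = 0.54 × 0.056 = 0.03024
Half-life = ln 2 / λ = 0.6931 / 0.03024 ≈ 22.92 years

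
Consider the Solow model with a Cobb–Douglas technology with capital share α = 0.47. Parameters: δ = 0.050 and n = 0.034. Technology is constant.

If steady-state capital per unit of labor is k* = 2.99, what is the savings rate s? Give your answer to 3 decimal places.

In steady state, investment equals break-even investment: s·k^α = (n + δ)·k.
So s / (n + δ) = (k*)^(1−α) = 2.99^0.53 = 1.7869.
Therefore s = 1.7869 × (n + δ) = 1.7869 × 0.084 = 0.1501.

s ≈ 0.150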